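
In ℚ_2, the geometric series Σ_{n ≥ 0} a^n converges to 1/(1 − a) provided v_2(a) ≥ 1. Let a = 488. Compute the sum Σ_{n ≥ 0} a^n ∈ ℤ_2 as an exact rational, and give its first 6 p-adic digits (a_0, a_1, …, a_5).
Σ a^n = 1/(1 − a) = -1/487;  first 6 digits = (1, 0, 0, 1, 0, 1)

v_2(a) = 3 ≥ 1, so the series converges in ℤ_2 to 1/(1 − a) = 1/(1 − 488) = -1/487. Expand this rational in ℤ_2: compute digits iteratively via d_i = x_i mod 2, x_{i+1} = (x_i − d_i)/2. The first 6 digits are (1, 0, 0, 1, 0, 1).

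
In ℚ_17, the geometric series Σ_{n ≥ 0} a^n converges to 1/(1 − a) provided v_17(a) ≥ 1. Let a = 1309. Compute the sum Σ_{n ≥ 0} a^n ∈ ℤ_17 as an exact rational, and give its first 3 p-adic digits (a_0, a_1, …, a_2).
Σ a^n = 1/(1 − a) = -1/1308;  first 3 digits = (1, 9, 0)

v_17(a) = 1 ≥ 1, so the series converges in ℤ_17 to 1/(1 − a) = 1/(1 − 1309) = -1/1308. Expand this rational in ℤ_17: compute digits iteratively via d_i = x_i mod 17, x_{i+1} = (x_i − d_i)/17. The first 3 digits are (1, 9, 0).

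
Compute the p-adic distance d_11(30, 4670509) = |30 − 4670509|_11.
d_11(30, 4670509) = 1/161051

Step 1 — x − y = 30 − 4670509 = -4670479. Step 2 — v_11(-4670479) = 5 (factor: -4670479 = −(11^5 · 29); the sign does not affect v_p). Step 3 — |x − y|_11 = 11^{-5} = 1/161051.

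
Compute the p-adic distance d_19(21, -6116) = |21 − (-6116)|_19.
d_19(21, -6116) = 1/361

Step 1 — x − y = 21 − (-6116) = 6137. Step 2 — v_19(6137) = 2 (factor: 6137 = (19^2 · 17); the sign does not affect v_p). Step 3 — |x − y|_19 = 19^{-2} = 1/361.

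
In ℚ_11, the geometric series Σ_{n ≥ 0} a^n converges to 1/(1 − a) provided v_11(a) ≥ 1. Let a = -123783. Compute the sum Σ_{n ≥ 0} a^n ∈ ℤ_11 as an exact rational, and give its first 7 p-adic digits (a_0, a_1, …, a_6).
Σ a^n = 1/(1 − a) = 1/123784;  first 7 digits = (1, 0, 0, 6, 2, 10, 2)

v_11(a) = 3 ≥ 1, so the series converges in ℤ_11 to 1/(1 − a) = 1/(1 − (-123783)) = 1/123784. Expand this rational in ℤ_11: compute digits iteratively via d_i = x_i mod 11, x_{i+1} = (x_i − d_i)/11. The first 7 digits are (1, 0, 0, 6, 2, 10, 2).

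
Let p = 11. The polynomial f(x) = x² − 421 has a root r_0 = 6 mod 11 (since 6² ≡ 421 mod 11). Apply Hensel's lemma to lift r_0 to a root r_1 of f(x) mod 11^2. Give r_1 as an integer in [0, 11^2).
r_1 = 28 (mod 121)

Hensel's recurrence: r_{i+1} = r_i − f(r_i)·(f′(r_i))^{-1} mod 11^{i+2}, with f′(x) = 2x. Iterate:
  r_0 = 6 (mod 11)
  r_1 = 28 (mod 121)
Final: r_1 = 28, and one checks f(r_1) ≡ 0 mod 11^2.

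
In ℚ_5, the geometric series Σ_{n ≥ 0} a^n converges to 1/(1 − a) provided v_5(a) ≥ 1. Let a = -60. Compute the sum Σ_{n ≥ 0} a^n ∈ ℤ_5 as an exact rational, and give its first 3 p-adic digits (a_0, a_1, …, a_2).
Σ a^n = 1/(1 − a) = 1/61;  first 3 digits = (1, 3, 1)

v_5(a) = 1 ≥ 1, so the series converges in ℤ_5 to 1/(1 − a) = 1/(1 − (-60)) = 1/61. Expand this rational in ℤ_5: compute digits iteratively via d_i = x_i mod 5, x_{i+1} = (x_i − d_i)/5. The first 3 digits are (1, 3, 1).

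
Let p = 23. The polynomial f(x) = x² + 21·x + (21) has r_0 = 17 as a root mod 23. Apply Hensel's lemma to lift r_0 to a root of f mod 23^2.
r_1 = 178 (mod 529)

Hensel: r_{i+1} = r_i − f(r_i)·(f′(r_i))^{-1} mod 23^{i+2}, f′(x) = 2x + 21. Iterate:
  r_0 = 17 (mod 23)
  r_1 = 178 (mod 529)
Final: r = 178 satisfies f(r) ≡ 0 mod 23^2.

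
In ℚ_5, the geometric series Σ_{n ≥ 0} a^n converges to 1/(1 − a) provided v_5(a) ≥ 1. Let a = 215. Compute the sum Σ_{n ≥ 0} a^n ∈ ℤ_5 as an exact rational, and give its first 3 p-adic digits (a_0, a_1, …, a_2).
Σ a^n = 1/(1 − a) = -1/214;  first 3 digits = (1, 3, 2)

v_5(a) = 1 ≥ 1, so the series converges in ℤ_5 to 1/(1 − a) = 1/(1 − 215) = -1/214. Expand this rational in ℤ_5: compute digits iteratively via d_i = x_i mod 5, x_{i+1} = (x_i − d_i)/5. The first 3 digits are (1, 3, 2).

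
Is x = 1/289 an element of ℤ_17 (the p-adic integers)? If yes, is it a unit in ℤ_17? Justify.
x ∉ ℤ_17 (v_17(x) = -2 < 0)

ℤ_17 = {x ∈ ℚ_17 : v_17(x) ≥ 0} and ℤ_17^× = {x ∈ ℤ_17 : v_17(x) = 0}. Here v_17(1/289) = v_17(num) − v_17(den) = -2; compare against these criteria.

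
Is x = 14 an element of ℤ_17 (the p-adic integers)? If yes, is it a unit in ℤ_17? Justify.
x ∈ ℤ_17^× (unit); v_17(x) = 0

ℤ_17 = {x ∈ ℚ_17 : v_17(x) ≥ 0} and ℤ_17^× = {x ∈ ℤ_17 : v_17(x) = 0}. Here v_17(14) = v_17(num) − v_17(den) = 0; compare against these criteria.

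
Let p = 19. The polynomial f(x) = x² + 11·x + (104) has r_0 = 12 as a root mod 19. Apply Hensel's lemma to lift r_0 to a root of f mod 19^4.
r_3 = 94480 (mod 130321)

Hensel: r_{i+1} = r_i − f(r_i)·(f′(r_i))^{-1} mod 19^{i+2}, f′(x) = 2x + 11. Iterate:
  r_0 = 12 (mod 19)
  r_1 = 259 (mod 361)
  r_2 = 5313 (mod 6859)
  r_3 = 94480 (mod 130321)
Final: r = 94480 satisfies f(r) ≡ 0 mod 19^4.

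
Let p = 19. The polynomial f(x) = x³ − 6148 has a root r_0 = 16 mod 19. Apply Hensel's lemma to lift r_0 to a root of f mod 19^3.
r_2 = 2980 (mod 6859)

Hensel: r_{i+1} = r_i − f(r_i)/f′(r_i) mod 19^{i+2}, where f′(x) = 3x². Iterate:
  r_0 = 16 (mod 19)
  r_1 = 92 (mod 361)
  r_2 = 2980 (mod 6859)
Final: r = 2980 with f(r) ≡ 0 mod 19^3.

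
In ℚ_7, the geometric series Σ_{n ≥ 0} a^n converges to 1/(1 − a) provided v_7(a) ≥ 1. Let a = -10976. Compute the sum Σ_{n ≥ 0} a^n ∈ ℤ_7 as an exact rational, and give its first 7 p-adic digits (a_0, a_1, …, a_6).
Σ a^n = 1/(1 − a) = 1/10977;  first 7 digits = (1, 0, 0, 3, 2, 6, 1)

v_7(a) = 3 ≥ 1, so the series converges in ℤ_7 to 1/(1 − a) = 1/(1 − (-10976)) = 1/10977. Expand this rational in ℤ_7: compute digits iteratively via d_i = x_i mod 7, x_{i+1} = (x_i − d_i)/7. The first 7 digits are (1, 0, 0, 3, 2, 6, 1).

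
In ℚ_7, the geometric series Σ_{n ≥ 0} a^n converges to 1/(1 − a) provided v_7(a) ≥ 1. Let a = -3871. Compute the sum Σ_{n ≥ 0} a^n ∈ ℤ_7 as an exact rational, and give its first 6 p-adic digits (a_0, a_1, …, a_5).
Σ a^n = 1/(1 − a) = 1/3872;  first 6 digits = (1, 0, 5, 2, 2, 2)

v_7(a) = 2 ≥ 1, so the series converges in ℤ_7 to 1/(1 − a) = 1/(1 − (-3871)) = 1/3872. Expand this rational in ℤ_7: compute digits iteratively via d_i = x_i mod 7, x_{i+1} = (x_i − d_i)/7. The first 6 digits are (1, 0, 5, 2, 2, 2).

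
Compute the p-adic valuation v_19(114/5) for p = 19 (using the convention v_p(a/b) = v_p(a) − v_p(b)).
v_19(114/5) = 1

Factor powers of 19 from the numerator and denominator of the reduced fraction: 114 = 19^1 · 6 and 5 = 19^0 · 5. Apply v_p(a/b) = v_p(a) − v_p(b): v_19(114/5) = 1 − 0 = 1.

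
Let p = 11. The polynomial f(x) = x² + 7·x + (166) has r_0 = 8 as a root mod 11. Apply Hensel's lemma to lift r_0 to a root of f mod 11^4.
r_3 = 6740 (mod 14641)

Hensel: r_{i+1} = r_i − f(r_i)·(f′(r_i))^{-1} mod 11^{i+2}, f′(x) = 2x + 7. Iterate:
  r_0 = 8 (mod 11)
  r_1 = 85 (mod 121)
  r_2 = 85 (mod 1331)
  r_3 = 6740 (mod 14641)
Final: r = 6740 satisfies f(r) ≡ 0 mod 11^4.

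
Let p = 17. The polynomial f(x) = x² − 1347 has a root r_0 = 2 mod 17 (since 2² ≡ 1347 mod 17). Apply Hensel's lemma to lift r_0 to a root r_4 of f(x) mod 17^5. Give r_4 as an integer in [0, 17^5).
r_4 = 131905 (mod 1419857)

Hensel's recurrence: r_{i+1} = r_i − f(r_i)·(f′(r_i))^{-1} mod 17^{i+2}, with f′(x) = 2x. Iterate:
  r_0 = 2 (mod 17)
  r_1 = 121 (mod 289)
  r_2 = 4167 (mod 4913)
  r_3 = 48384 (mod 83521)
  r_4 = 131905 (mod 1419857)
Final: r_4 = 131905, and one checks f(r_4) ≡ 0 mod 17^5.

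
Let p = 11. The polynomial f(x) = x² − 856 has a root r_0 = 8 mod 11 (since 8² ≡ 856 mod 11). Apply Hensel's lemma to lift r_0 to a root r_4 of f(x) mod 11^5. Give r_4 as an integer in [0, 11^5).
r_4 = 75501 (mod 161051)

Hensel's recurrence: r_{i+1} = r_i − f(r_i)·(f′(r_i))^{-1} mod 11^{i+2}, with f′(x) = 2x. Iterate:
  r_0 = 8 (mod 11)
  r_1 = 118 (mod 121)
  r_2 = 965 (mod 1331)
  r_3 = 2296 (mod 14641)
  r_4 = 75501 (mod 161051)
Final: r_4 = 75501, and one checks f(r_4) ≡ 0 mod 11^5.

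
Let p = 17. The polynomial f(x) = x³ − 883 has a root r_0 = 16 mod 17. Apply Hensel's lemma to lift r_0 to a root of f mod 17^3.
r_2 = 4147 (mod 4913)

Hensel: r_{i+1} = r_i − f(r_i)/f′(r_i) mod 17^{i+2}, where f′(x) = 3x². Iterate:
  r_0 = 16 (mod 17)
  r_1 = 101 (mod 289)
  r_2 = 4147 (mod 4913)
Final: r = 4147 with f(r) ≡ 0 mod 17^3.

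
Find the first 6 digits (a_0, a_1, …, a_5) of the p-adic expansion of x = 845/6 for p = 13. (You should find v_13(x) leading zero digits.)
(a_0, …, a_5) = (0, 0, 3, 2, 2, 2)

v_13(845/6) = 2, so a_0 = ... = a_1 = 0. Factor out: x = 13^2 · u with u = 5/6 a unit in ℤ_13. Expand u iteratively via a_{v+i} = u_i mod 13, u_{i+1} = (u_i − a_{v+i})/13:
  u_0 = 5/6;  a_2 = 3;  u_1 = (u_0 − 3)/13 = -1/6
  u_1 = -1/6;  a_3 = 2;  u_2 = (u_1 − 2)/13 = -1/6
  u_2 = -1/6;  a_4 = 2;  u_3 = (u_2 − 2)/13 = -1/6
  u_3 = -1/6;  a_5 = 2;  u_4 = (u_3 − 2)/13 = -1/6
Digits: (0, 0, 3, 2, 2, 2).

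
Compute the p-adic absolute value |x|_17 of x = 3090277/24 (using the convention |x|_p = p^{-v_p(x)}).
|3090277/24|_17 = 1/83521

Step 1 — compute v_17(x) by factoring powers of 17 out of the numerator and denominator: v_17(3090277/24) = 4. Step 2 — apply |x|_p = p^{-v_p(x)} = 17^{-4} = 1/83521.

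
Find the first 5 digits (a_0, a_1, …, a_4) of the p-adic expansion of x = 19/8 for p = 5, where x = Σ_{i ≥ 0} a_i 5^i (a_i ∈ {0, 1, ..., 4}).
(a_0, …, a_4) = (3, 3, 0, 3, 0)

v_5(19/8) = 0 (numerator and denominator both coprime to 5), so x ∈ ℤ_5^×. Compute digits iteratively via a_i = x_i mod 5, x_{i+1} = (x_i − a_i)/5, with x_0 = x:
  x_0 = 19/8;  a_0 = 3;  x_1 = (x_0 − 3)/5 = -1/8
  x_1 = -1/8;  a_1 = 3;  x_2 = (x_1 − 3)/5 = -5/8
  x_2 = -5/8;  a_2 = 0;  x_3 = (x_2 − 0)/5 = -1/8
  x_3 = -1/8;  a_3 = 3;  x_4 = (x_3 − 3)/5 = -5/8
  x_4 = -5/8;  a_4 = 0;  x_5 = (x_4 − 0)/5 = -1/8
Digits: (3, 3, 0, 3, 0).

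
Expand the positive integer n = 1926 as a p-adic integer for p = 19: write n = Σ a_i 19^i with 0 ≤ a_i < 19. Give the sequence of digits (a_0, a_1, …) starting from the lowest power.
(a_0, a_1, …) = (7, 6, 5)

Repeated division by 19 gives the digits low-to-high: 1926 = 7 + 6·19^1 + 5·19^2. Digit sequence: (7, 6, 5).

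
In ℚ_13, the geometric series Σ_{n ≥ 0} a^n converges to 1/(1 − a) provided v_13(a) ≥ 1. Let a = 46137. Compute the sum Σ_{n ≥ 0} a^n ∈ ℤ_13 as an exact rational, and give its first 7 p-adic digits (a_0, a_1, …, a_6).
Σ a^n = 1/(1 − a) = -1/46136;  first 7 digits = (1, 0, 0, 8, 1, 0, 12)

v_13(a) = 3 ≥ 1, so the series converges in ℤ_13 to 1/(1 − a) = 1/(1 − 46137) = -1/46136. Expand this rational in ℤ_13: compute digits iteratively via d_i = x_i mod 13, x_{i+1} = (x_i − d_i)/13. The first 7 digits are (1, 0, 0, 8, 1, 0, 12).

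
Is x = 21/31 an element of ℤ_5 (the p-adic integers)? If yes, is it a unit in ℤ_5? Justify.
x ∈ ℤ_5^× (unit); v_5(x) = 0

ℤ_5 = {x ∈ ℚ_5 : v_5(x) ≥ 0} and ℤ_5^× = {x ∈ ℤ_5 : v_5(x) = 0}. Here v_5(21/31) = v_5(num) − v_5(den) = 0; compare against these criteria.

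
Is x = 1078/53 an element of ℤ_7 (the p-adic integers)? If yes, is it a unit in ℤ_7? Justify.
x ∈ ℤ_7 but not a unit; v_7(x) = 2 > 0

ℤ_7 = {x ∈ ℚ_7 : v_7(x) ≥ 0} and ℤ_7^× = {x ∈ ℤ_7 : v_7(x) = 0}. Here v_7(1078/53) = v_7(num) − v_7(den) = 2; compare against these criteria.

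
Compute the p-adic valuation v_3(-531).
v_3(-531) = 2

v_3(n) is the largest exponent k such that 3^k divides n. Factor out: -531 = -3^2 · 59. (Sign doesn't affect v_p.) So v_3(-531) = 2.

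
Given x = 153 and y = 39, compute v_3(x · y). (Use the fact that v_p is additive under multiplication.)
v_3(5967) = 3

v_p(x) = 2 (factor: 153 = 3^2 · 17); v_p(y) = 1 (factor: 39 = 3^1 · 13). Additivity: v_p(xy) = v_p(x) + v_p(y) = 2 + 1 = 3. (Direct check: xy = 5967 = 3^3 · (221).)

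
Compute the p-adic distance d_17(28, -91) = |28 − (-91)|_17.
d_17(28, -91) = 1/17

Step 1 — x − y = 28 − (-91) = 119. Step 2 — v_17(119) = 1 (factor: 119 = (17^1 · 7); the sign does not affect v_p). Step 3 — |x − y|_17 = 17^{-1} = 1/17.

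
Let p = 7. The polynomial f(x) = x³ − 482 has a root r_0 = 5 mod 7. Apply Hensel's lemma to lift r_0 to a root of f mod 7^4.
r_3 = 439 (mod 2401)

Hensel: r_{i+1} = r_i − f(r_i)/f′(r_i) mod 7^{i+2}, where f′(x) = 3x². Iterate:
  r_0 = 5 (mod 7)
  r_1 = 47 (mod 49)
  r_2 = 96 (mod 343)
  r_3 = 439 (mod 2401)
Final: r = 439 with f(r) ≡ 0 mod 7^4.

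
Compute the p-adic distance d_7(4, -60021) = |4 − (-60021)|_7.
d_7(4, -60021) = 1/2401

Step 1 — x − y = 4 − (-60021) = 60025. Step 2 — v_7(60025) = 4 (factor: 60025 = (7^4 · 25); the sign does not affect v_p). Step 3 — |x − y|_7 = 7^{-4} = 1/2401.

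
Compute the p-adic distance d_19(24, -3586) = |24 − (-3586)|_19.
d_19(24, -3586) = 1/361

Step 1 — x − y = 24 − (-3586) = 3610. Step 2 — v_19(3610) = 2 (factor: 3610 = (19^2 · 10); the sign does not affect v_p). Step 3 — |x − y|_19 = 19^{-2} = 1/361.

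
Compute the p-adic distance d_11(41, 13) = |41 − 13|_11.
d_11(41, 13) = 1

Step 1 — x − y = 41 − 13 = 28. Step 2 — v_11(28) = 0 (factor: 28 = (11^0 · 28); the sign does not affect v_p). Step 3 — |x − y|_11 = 11^{0} = 1.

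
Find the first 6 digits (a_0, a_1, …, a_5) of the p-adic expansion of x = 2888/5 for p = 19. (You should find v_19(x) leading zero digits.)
(a_0, …, a_5) = (0, 0, 13, 7, 11, 7)

v_19(2888/5) = 2, so a_0 = ... = a_1 = 0. Factor out: x = 19^2 · u with u = 8/5 a unit in ℤ_19. Expand u iteratively via a_{v+i} = u_i mod 19, u_{i+1} = (u_i − a_{v+i})/19:
  u_0 = 8/5;  a_2 = 13;  u_1 = (u_0 − 13)/19 = -3/5
  u_1 = -3/5;  a_3 = 7;  u_2 = (u_1 − 7)/19 = -2/5
  u_2 = -2/5;  a_4 = 11;  u_3 = (u_2 − 11)/19 = -3/5
  u_3 = -3/5;  a_5 = 7;  u_4 = (u_3 − 7)/19 = -2/5
Digits: (0, 0, 13, 7, 11, 7).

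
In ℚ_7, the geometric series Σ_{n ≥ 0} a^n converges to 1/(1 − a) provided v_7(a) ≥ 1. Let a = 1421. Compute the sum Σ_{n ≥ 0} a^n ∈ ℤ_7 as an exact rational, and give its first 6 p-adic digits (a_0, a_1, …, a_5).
Σ a^n = 1/(1 − a) = -1/1420;  first 6 digits = (1, 0, 1, 4, 1, 1)

v_7(a) = 2 ≥ 1, so the series converges in ℤ_7 to 1/(1 − a) = 1/(1 − 1421) = -1/1420. Expand this rational in ℤ_7: compute digits iteratively via d_i = x_i mod 7, x_{i+1} = (x_i − d_i)/7. The first 6 digits are (1, 0, 1, 4, 1, 1).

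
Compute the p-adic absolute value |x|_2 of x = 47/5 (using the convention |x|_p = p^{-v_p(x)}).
|47/5|_2 = 1

Step 1 — compute v_2(x) by factoring powers of 2 out of the numerator and denominator: v_2(47/5) = 0. Step 2 — apply |x|_p = p^{-v_p(x)} = 2^{0} = 1.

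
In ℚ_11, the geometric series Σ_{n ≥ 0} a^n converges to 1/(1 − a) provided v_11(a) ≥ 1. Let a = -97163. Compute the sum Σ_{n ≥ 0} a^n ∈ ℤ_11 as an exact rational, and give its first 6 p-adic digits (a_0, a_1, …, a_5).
Σ a^n = 1/(1 − a) = 1/97164;  first 6 digits = (1, 0, 0, 4, 4, 10)

v_11(a) = 3 ≥ 1, so the series converges in ℤ_11 to 1/(1 − a) = 1/(1 − (-97163)) = 1/97164. Expand this rational in ℤ_11: compute digits iteratively via d_i = x_i mod 11, x_{i+1} = (x_i − d_i)/11. The first 6 digits are (1, 0, 0, 4, 4, 10).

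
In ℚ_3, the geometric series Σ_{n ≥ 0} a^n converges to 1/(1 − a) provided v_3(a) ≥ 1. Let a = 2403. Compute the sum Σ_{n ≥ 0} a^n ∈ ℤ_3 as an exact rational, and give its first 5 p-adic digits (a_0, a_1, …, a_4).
Σ a^n = 1/(1 − a) = -1/2402;  first 5 digits = (1, 0, 0, 2, 2)

v_3(a) = 3 ≥ 1, so the series converges in ℤ_3 to 1/(1 − a) = 1/(1 − 2403) = -1/2402. Expand this rational in ℤ_3: compute digits iteratively via d_i = x_i mod 3, x_{i+1} = (x_i − d_i)/3. The first 5 digits are (1, 0, 0, 2, 2).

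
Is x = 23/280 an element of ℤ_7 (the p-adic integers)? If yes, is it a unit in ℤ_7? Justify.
x ∉ ℤ_7 (v_7(x) = -1 < 0)

ℤ_7 = {x ∈ ℚ_7 : v_7(x) ≥ 0} and ℤ_7^× = {x ∈ ℤ_7 : v_7(x) = 0}. Here v_7(23/280) = v_7(num) − v_7(den) = -1; compare against these criteria.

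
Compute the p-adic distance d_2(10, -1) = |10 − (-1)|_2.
d_2(10, -1) = 1

Step 1 — x − y = 10 − (-1) = 11. Step 2 — v_2(11) = 0 (factor: 11 = (2^0 · 11); the sign does not affect v_p). Step 3 — |x − y|_2 = 2^{0} = 1.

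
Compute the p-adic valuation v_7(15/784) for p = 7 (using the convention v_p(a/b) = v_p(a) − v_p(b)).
v_7(15/784) = -2

Factor powers of 7 from the numerator and denominator of the reduced fraction: 15 = 7^0 · 15 and 784 = 7^2 · 16. Apply v_p(a/b) = v_p(a) − v_p(b): v_7(15/784) = 0 − 2 = -2.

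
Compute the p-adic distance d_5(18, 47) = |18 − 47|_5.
d_5(18, 47) = 1

Step 1 — x − y = 18 − 47 = -29. Step 2 — v_5(-29) = 0 (factor: -29 = −(5^0 · 29); the sign does not affect v_p). Step 3 — |x − y|_5 = 5^{0} = 1.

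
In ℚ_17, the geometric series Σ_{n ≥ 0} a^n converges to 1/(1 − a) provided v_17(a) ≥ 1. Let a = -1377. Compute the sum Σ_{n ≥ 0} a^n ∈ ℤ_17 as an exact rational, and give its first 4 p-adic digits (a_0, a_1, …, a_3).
Σ a^n = 1/(1 − a) = 1/1378;  first 4 digits = (1, 4, 11, 7)

v_17(a) = 1 ≥ 1, so the series converges in ℤ_17 to 1/(1 − a) = 1/(1 − (-1377)) = 1/1378. Expand this rational in ℤ_17: compute digits iteratively via d_i = x_i mod 17, x_{i+1} = (x_i − d_i)/17. The first 4 digits are (1, 4, 11, 7).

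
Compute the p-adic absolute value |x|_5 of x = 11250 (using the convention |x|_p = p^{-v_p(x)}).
|11250|_5 = 1/625

Step 1 — compute v_5(x) by factoring powers of 5 out of the numerator and denominator: v_5(11250) = 4. Step 2 — apply |x|_p = p^{-v_p(x)} = 5^{-4} = 1/625.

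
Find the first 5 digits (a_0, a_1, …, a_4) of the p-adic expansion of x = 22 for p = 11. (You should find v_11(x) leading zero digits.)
(a_0, …, a_4) = (0, 2, 0, 0, 0)

v_11(22) = 1, so a_0 = ... = a_0 = 0. Factor out: x = 11^1 · u with u = 2 a unit in ℤ_11. Expand u iteratively via a_{v+i} = u_i mod 11, u_{i+1} = (u_i − a_{v+i})/11:
  u_0 = 2;  a_1 = 2;  u_1 = (u_0 − 2)/11 = 0
  u_1 = 0;  a_2 = 0;  u_2 = (u_1 − 0)/11 = 0
  u_2 = 0;  a_3 = 0;  u_3 = (u_2 − 0)/11 = 0
  u_3 = 0;  a_4 = 0;  u_4 = (u_3 − 0)/11 = 0
Digits: (0, 2, 0, 0, 0).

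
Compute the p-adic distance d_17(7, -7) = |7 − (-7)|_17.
d_17(7, -7) = 1

Step 1 — x − y = 7 − (-7) = 14. Step 2 — v_17(14) = 0 (factor: 14 = (17^0 · 14); the sign does not affect v_p). Step 3 — |x − y|_17 = 17^{0} = 1.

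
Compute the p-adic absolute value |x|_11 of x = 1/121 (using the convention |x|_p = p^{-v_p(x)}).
|1/121|_11 = 121

Step 1 — compute v_11(x) by factoring powers of 11 out of the numerator and denominator: v_11(1/121) = -2. Step 2 — apply |x|_p = p^{-v_p(x)} = 11^{2} = 121.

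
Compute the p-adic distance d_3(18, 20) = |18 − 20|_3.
d_3(18, 20) = 1

Step 1 — x − y = 18 − 20 = -2. Step 2 — v_3(-2) = 0 (factor: -2 = −(3^0 · 2); the sign does not affect v_p). Step 3 — |x − y|_3 = 3^{0} = 1.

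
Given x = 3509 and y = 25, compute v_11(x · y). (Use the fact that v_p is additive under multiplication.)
v_11(87725) = 2

v_p(x) = 2 (factor: 3509 = 11^2 · 29); v_p(y) = 0 (factor: 25 = 11^0 · 25). Additivity: v_p(xy) = v_p(x) + v_p(y) = 2 + 0 = 2. (Direct check: xy = 87725 = 11^2 · (725).)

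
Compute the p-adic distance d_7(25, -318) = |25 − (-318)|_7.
d_7(25, -318) = 1/343

Step 1 — x − y = 25 − (-318) = 343. Step 2 — v_7(343) = 3 (factor: 343 = (7^3 · 1); the sign does not affect v_p). Step 3 — |x − y|_7 = 7^{-3} = 1/343.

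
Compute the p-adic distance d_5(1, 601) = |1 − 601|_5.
d_5(1, 601) = 1/25

Step 1 — x − y = 1 − 601 = -600. Step 2 — v_5(-600) = 2 (factor: -600 = −(5^2 · 24); the sign does not affect v_p). Step 3 — |x − y|_5 = 5^{-2} = 1/25.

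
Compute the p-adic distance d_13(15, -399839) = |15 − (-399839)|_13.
d_13(15, -399839) = 1/28561

Step 1 — x − y = 15 − (-399839) = 399854. Step 2 — v_13(399854) = 4 (factor: 399854 = (13^4 · 14); the sign does not affect v_p). Step 3 — |x − y|_13 = 13^{-4} = 1/28561.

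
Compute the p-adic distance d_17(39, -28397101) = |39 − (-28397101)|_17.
d_17(39, -28397101) = 1/1419857

Step 1 — x − y = 39 − (-28397101) = 28397140. Step 2 — v_17(28397140) = 5 (factor: 28397140 = (17^5 · 20); the sign does not affect v_p). Step 3 — |x − y|_17 = 17^{-5} = 1/1419857.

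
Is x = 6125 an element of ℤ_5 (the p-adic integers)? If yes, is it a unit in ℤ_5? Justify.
x ∈ ℤ_5 but not a unit; v_5(x) = 3 > 0

ℤ_5 = {x ∈ ℚ_5 : v_5(x) ≥ 0} and ℤ_5^× = {x ∈ ℤ_5 : v_5(x) = 0}. Here v_5(6125) = v_5(num) − v_5(den) = 3; compare against these criteria.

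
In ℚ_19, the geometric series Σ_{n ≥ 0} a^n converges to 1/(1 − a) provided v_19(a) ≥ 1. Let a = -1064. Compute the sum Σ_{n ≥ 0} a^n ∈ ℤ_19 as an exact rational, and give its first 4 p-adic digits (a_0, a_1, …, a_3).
Σ a^n = 1/(1 − a) = 1/1065;  first 4 digits = (1, 1, 17, 13)

v_19(a) = 1 ≥ 1, so the series converges in ℤ_19 to 1/(1 − a) = 1/(1 − (-1064)) = 1/1065. Expand this rational in ℤ_19: compute digits iteratively via d_i = x_i mod 19, x_{i+1} = (x_i − d_i)/19. The first 4 digits are (1, 1, 17, 13).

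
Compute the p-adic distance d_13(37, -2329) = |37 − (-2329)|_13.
d_13(37, -2329) = 1/169

Step 1 — x − y = 37 − (-2329) = 2366. Step 2 — v_13(2366) = 2 (factor: 2366 = (13^2 · 14); the sign does not affect v_p). Step 3 — |x − y|_13 = 13^{-2} = 1/169.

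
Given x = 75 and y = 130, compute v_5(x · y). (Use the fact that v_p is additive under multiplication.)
v_5(9750) = 3

v_p(x) = 2 (factor: 75 = 5^2 · 3); v_p(y) = 1 (factor: 130 = 5^1 · 26). Additivity: v_p(xy) = v_p(x) + v_p(y) = 2 + 1 = 3. (Direct check: xy = 9750 = 5^3 · (78).)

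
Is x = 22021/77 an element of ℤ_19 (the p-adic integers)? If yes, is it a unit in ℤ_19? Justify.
x ∈ ℤ_19 but not a unit; v_19(x) = 2 > 0

ℤ_19 = {x ∈ ℚ_19 : v_19(x) ≥ 0} and ℤ_19^× = {x ∈ ℤ_19 : v_19(x) = 0}. Here v_19(22021/77) = v_19(num) − v_19(den) = 2; compare against these criteria.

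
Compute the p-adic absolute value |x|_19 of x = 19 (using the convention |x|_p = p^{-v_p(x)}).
|19|_19 = 1/19

Step 1 — compute v_19(x) by factoring powers of 19 out of the numerator and denominator: v_19(19) = 1. Step 2 — apply |x|_p = p^{-v_p(x)} = 19^{-1} = 1/19.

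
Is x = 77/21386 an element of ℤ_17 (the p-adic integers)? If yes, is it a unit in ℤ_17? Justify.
x ∉ ℤ_17 (v_17(x) = -2 < 0)

ℤ_17 = {x ∈ ℚ_17 : v_17(x) ≥ 0} and ℤ_17^× = {x ∈ ℤ_17 : v_17(x) = 0}. Here v_17(77/21386) = v_17(num) − v_17(den) = -2; compare against these criteria.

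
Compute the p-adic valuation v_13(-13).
v_13(-13) = 1

v_13(n) is the largest exponent k such that 13^k divides n. Factor out: -13 = -13^1 · 1. (Sign doesn't affect v_p.) So v_13(-13) = 1.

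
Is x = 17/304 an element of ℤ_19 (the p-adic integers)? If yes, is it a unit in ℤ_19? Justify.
x ∉ ℤ_19 (v_19(x) = -1 < 0)

ℤ_19 = {x ∈ ℚ_19 : v_19(x) ≥ 0} and ℤ_19^× = {x ∈ ℤ_19 : v_19(x) = 0}. Here v_19(17/304) = v_19(num) − v_19(den) = -1; compare against these criteria.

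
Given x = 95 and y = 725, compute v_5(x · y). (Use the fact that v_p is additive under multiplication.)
v_5(68875) = 3

v_p(x) = 1 (factor: 95 = 5^1 · 19); v_p(y) = 2 (factor: 725 = 5^2 · 29). Additivity: v_p(xy) = v_p(x) + v_p(y) = 1 + 2 = 3. (Direct check: xy = 68875 = 5^3 · (551).)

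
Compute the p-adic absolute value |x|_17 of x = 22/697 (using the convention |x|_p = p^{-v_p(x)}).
|22/697|_17 = 17

Step 1 — compute v_17(x) by factoring powers of 17 out of the numerator and denominator: v_17(22/697) = -1. Step 2 — apply |x|_p = p^{-v_p(x)} = 17^{1} = 17.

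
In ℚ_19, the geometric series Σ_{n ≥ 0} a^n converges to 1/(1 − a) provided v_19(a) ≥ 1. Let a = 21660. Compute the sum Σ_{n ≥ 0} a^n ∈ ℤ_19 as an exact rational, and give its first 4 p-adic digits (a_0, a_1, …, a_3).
Σ a^n = 1/(1 − a) = -1/21659;  first 4 digits = (1, 0, 3, 3)

v_19(a) = 2 ≥ 1, so the series converges in ℤ_19 to 1/(1 − a) = 1/(1 − 21660) = -1/21659. Expand this rational in ℤ_19: compute digits iteratively via d_i = x_i mod 19, x_{i+1} = (x_i − d_i)/19. The first 4 digits are (1, 0, 3, 3).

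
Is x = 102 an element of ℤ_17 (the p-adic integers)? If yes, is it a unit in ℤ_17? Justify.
x ∈ ℤ_17 but not a unit; v_17(x) = 1 > 0

ℤ_17 = {x ∈ ℚ_17 : v_17(x) ≥ 0} and ℤ_17^× = {x ∈ ℤ_17 : v_17(x) = 0}. Here v_17(102) = v_17(num) − v_17(den) = 1; compare against these criteria.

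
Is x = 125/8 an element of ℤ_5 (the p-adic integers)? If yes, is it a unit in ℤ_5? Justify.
x ∈ ℤ_5 but not a unit; v_5(x) = 3 > 0

ℤ_5 = {x ∈ ℚ_5 : v_5(x) ≥ 0} and ℤ_5^× = {x ∈ ℤ_5 : v_5(x) = 0}. Here v_5(125/8) = v_5(num) − v_5(den) = 3; compare against these criteria.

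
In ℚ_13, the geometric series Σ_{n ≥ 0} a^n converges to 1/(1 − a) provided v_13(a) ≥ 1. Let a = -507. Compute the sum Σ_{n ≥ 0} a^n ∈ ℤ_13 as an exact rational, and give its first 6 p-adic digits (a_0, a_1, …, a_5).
Σ a^n = 1/(1 − a) = 1/508;  first 6 digits = (1, 0, 10, 12, 8, 0)

v_13(a) = 2 ≥ 1, so the series converges in ℤ_13 to 1/(1 − a) = 1/(1 − (-507)) = 1/508. Expand this rational in ℤ_13: compute digits iteratively via d_i = x_i mod 13, x_{i+1} = (x_i − d_i)/13. The first 6 digits are (1, 0, 10, 12, 8, 0).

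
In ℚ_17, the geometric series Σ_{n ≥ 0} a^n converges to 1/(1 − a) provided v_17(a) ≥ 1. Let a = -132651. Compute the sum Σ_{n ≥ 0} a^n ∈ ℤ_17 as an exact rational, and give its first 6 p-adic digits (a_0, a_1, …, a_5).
Σ a^n = 1/(1 − a) = 1/132652;  first 6 digits = (1, 0, 0, 7, 15, 16)

v_17(a) = 3 ≥ 1, so the series converges in ℤ_17 to 1/(1 − a) = 1/(1 − (-132651)) = 1/132652. Expand this rational in ℤ_17: compute digits iteratively via d_i = x_i mod 17, x_{i+1} = (x_i − d_i)/17. The first 6 digits are (1, 0, 0, 7, 15, 16).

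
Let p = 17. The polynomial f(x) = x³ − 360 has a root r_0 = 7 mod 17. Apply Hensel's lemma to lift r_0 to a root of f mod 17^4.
r_3 = 62669 (mod 83521)

Hensel: r_{i+1} = r_i − f(r_i)/f′(r_i) mod 17^{i+2}, where f′(x) = 3x². Iterate:
  r_0 = 7 (mod 17)
  r_1 = 245 (mod 289)
  r_2 = 3713 (mod 4913)
  r_3 = 62669 (mod 83521)
Final: r = 62669 with f(r) ≡ 0 mod 17^4.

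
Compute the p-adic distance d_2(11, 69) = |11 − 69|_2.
d_2(11, 69) = 1/2

Step 1 — x − y = 11 − 69 = -58. Step 2 — v_2(-58) = 1 (factor: -58 = −(2^1 · 29); the sign does not affect v_p). Step 3 — |x − y|_2 = 2^{-1} = 1/2.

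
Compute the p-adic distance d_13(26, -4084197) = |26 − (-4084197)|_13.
d_13(26, -4084197) = 1/371293

Step 1 — x − y = 26 − (-4084197) = 4084223. Step 2 — v_13(4084223) = 5 (factor: 4084223 = (13^5 · 11); the sign does not affect v_p). Step 3 — |x − y|_13 = 13^{-5} = 1/371293.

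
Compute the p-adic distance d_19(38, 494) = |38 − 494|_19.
d_19(38, 494) = 1/19

Step 1 — x − y = 38 − 494 = -456. Step 2 — v_19(-456) = 1 (factor: -456 = −(19^1 · 24); the sign does not affect v_p). Step 3 — |x − y|_19 = 19^{-1} = 1/19.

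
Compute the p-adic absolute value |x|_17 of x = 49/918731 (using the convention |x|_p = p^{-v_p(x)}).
|49/918731|_17 = 83521

Step 1 — compute v_17(x) by factoring powers of 17 out of the numerator and denominator: v_17(49/918731) = -4. Step 2 — apply |x|_p = p^{-v_p(x)} = 17^{4} = 83521.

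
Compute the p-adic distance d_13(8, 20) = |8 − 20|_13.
d_13(8, 20) = 1

Step 1 — x − y = 8 − 20 = -12. Step 2 — v_13(-12) = 0 (factor: -12 = −(13^0 · 12); the sign does not affect v_p). Step 3 — |x − y|_13 = 13^{0} = 1.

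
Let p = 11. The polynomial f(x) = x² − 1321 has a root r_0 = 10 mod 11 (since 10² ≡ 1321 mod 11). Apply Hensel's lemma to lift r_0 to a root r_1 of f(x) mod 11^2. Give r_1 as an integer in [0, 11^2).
r_1 = 65 (mod 121)

Hensel's recurrence: r_{i+1} = r_i − f(r_i)·(f′(r_i))^{-1} mod 11^{i+2}, with f′(x) = 2x. Iterate:
  r_0 = 10 (mod 11)
  r_1 = 65 (mod 121)
Final: r_1 = 65, and one checks f(r_1) ≡ 0 mod 11^2.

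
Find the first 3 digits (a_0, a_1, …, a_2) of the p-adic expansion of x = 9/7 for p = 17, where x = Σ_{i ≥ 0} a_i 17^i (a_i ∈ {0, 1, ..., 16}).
(a_0, …, a_2) = (11, 14, 4)

v_17(9/7) = 0 (numerator and denominator both coprime to 17), so x ∈ ℤ_17^×. Compute digits iteratively via a_i = x_i mod 17, x_{i+1} = (x_i − a_i)/17, with x_0 = x:
  x_0 = 9/7;  a_0 = 11;  x_1 = (x_0 − 11)/17 = -4/7
  x_1 = -4/7;  a_1 = 14;  x_2 = (x_1 − 14)/17 = -6/7
  x_2 = -6/7;  a_2 = 4;  x_3 = (x_2 − 4)/17 = -2/7
Digits: (11, 14, 4).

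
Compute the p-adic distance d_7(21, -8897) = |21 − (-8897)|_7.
d_7(21, -8897) = 1/343

Step 1 — x − y = 21 − (-8897) = 8918. Step 2 — v_7(8918) = 3 (factor: 8918 = (7^3 · 26); the sign does not affect v_p). Step 3 — |x − y|_7 = 7^{-3} = 1/343.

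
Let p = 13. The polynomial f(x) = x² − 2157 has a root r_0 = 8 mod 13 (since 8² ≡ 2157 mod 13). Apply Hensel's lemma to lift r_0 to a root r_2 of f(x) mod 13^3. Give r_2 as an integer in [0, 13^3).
r_2 = 1269 (mod 2197)

Hensel's recurrence: r_{i+1} = r_i − f(r_i)·(f′(r_i))^{-1} mod 13^{i+2}, with f′(x) = 2x. Iterate:
  r_0 = 8 (mod 13)
  r_1 = 86 (mod 169)
  r_2 = 1269 (mod 2197)
Final: r_2 = 1269, and one checks f(r_2) ≡ 0 mod 13^3.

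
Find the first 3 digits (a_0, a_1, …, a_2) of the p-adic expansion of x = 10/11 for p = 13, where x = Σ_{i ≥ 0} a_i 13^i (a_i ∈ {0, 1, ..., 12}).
(a_0, …, a_2) = (8, 3, 8)

v_13(10/11) = 0 (numerator and denominator both coprime to 13), so x ∈ ℤ_13^×. Compute digits iteratively via a_i = x_i mod 13, x_{i+1} = (x_i − a_i)/13, with x_0 = x:
  x_0 = 10/11;  a_0 = 8;  x_1 = (x_0 − 8)/13 = -6/11
  x_1 = -6/11;  a_1 = 3;  x_2 = (x_1 − 3)/13 = -3/11
  x_2 = -3/11;  a_2 = 8;  x_3 = (x_2 − 8)/13 = -7/11
Digits: (8, 3, 8).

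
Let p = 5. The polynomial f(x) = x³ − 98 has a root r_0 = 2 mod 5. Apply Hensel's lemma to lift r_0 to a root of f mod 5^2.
r_1 = 22 (mod 25)

Hensel: r_{i+1} = r_i − f(r_i)/f′(r_i) mod 5^{i+2}, where f′(x) = 3x². Iterate:
  r_0 = 2 (mod 5)
  r_1 = 22 (mod 25)
Final: r = 22 with f(r) ≡ 0 mod 5^2.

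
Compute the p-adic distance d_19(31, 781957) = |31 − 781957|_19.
d_19(31, 781957) = 1/130321

Step 1 — x − y = 31 − 781957 = -781926. Step 2 — v_19(-781926) = 4 (factor: -781926 = −(19^4 · 6); the sign does not affect v_p). Step 3 — |x − y|_19 = 19^{-4} = 1/130321.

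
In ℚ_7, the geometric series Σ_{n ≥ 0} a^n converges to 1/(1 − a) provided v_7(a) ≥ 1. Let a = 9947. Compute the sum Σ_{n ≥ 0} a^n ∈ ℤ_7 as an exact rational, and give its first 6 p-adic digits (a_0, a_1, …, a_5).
Σ a^n = 1/(1 − a) = -1/9946;  first 6 digits = (1, 0, 0, 1, 4, 0)

v_7(a) = 3 ≥ 1, so the series converges in ℤ_7 to 1/(1 − a) = 1/(1 − 9947) = -1/9946. Expand this rational in ℤ_7: compute digits iteratively via d_i = x_i mod 7, x_{i+1} = (x_i − d_i)/7. The first 6 digits are (1, 0, 0, 1, 4, 0).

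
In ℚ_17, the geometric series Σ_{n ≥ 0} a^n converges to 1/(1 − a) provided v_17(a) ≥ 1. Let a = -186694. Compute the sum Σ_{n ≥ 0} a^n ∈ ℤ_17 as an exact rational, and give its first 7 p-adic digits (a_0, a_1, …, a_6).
Σ a^n = 1/(1 − a) = 1/186695;  first 7 digits = (1, 0, 0, 13, 14, 16, 15)

v_17(a) = 3 ≥ 1, so the series converges in ℤ_17 to 1/(1 − a) = 1/(1 − (-186694)) = 1/186695. Expand this rational in ℤ_17: compute digits iteratively via d_i = x_i mod 17, x_{i+1} = (x_i − d_i)/17. The first 7 digits are (1, 0, 0, 13, 14, 16, 15).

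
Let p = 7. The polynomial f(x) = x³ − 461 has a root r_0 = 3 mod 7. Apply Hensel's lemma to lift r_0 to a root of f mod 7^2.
r_1 = 10 (mod 49)

Hensel: r_{i+1} = r_i − f(r_i)/f′(r_i) mod 7^{i+2}, where f′(x) = 3x². Iterate:
  r_0 = 3 (mod 7)
  r_1 = 10 (mod 49)
Final: r = 10 with f(r) ≡ 0 mod 7^2.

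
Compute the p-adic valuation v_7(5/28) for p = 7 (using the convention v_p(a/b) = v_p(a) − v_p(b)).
v_7(5/28) = -1

Factor powers of 7 from the numerator and denominator of the reduced fraction: 5 = 7^0 · 5 and 28 = 7^1 · 4. Apply v_p(a/b) = v_p(a) − v_p(b): v_7(5/28) = 0 − 1 = -1.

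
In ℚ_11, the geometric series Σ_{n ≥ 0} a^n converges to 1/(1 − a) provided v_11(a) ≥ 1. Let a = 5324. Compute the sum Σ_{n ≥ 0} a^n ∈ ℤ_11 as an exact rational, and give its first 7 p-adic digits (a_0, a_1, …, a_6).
Σ a^n = 1/(1 − a) = -1/5323;  first 7 digits = (1, 0, 0, 4, 0, 0, 5)

v_11(a) = 3 ≥ 1, so the series converges in ℤ_11 to 1/(1 − a) = 1/(1 − 5324) = -1/5323. Expand this rational in ℤ_11: compute digits iteratively via d_i = x_i mod 11, x_{i+1} = (x_i − d_i)/11. The first 7 digits are (1, 0, 0, 4, 0, 0, 5).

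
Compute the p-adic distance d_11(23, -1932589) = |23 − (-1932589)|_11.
d_11(23, -1932589) = 1/161051

Step 1 — x − y = 23 − (-1932589) = 1932612. Step 2 — v_11(1932612) = 5 (factor: 1932612 = (11^5 · 12); the sign does not affect v_p). Step 3 — |x − y|_11 = 11^{-5} = 1/161051.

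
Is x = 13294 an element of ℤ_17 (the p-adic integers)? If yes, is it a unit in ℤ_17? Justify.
x ∈ ℤ_17 but not a unit; v_17(x) = 2 > 0

ℤ_17 = {x ∈ ℚ_17 : v_17(x) ≥ 0} and ℤ_17^× = {x ∈ ℤ_17 : v_17(x) = 0}. Here v_17(13294) = v_17(num) − v_17(den) = 2; compare against these criteria.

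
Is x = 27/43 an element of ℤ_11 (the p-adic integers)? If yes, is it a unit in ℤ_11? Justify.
x ∈ ℤ_11^× (unit); v_11(x) = 0

ℤ_11 = {x ∈ ℚ_11 : v_11(x) ≥ 0} and ℤ_11^× = {x ∈ ℤ_11 : v_11(x) = 0}. Here v_11(27/43) = v_11(num) − v_11(den) = 0; compare against these criteria.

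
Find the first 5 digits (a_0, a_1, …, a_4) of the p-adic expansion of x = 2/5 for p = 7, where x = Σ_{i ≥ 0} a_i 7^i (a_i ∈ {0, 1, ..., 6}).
(a_0, …, a_4) = (6, 2, 1, 4, 5)

v_7(2/5) = 0 (numerator and denominator both coprime to 7), so x ∈ ℤ_7^×. Compute digits iteratively via a_i = x_i mod 7, x_{i+1} = (x_i − a_i)/7, with x_0 = x:
  x_0 = 2/5;  a_0 = 6;  x_1 = (x_0 − 6)/7 = -4/5
  x_1 = -4/5;  a_1 = 2;  x_2 = (x_1 − 2)/7 = -2/5
  x_2 = -2/5;  a_2 = 1;  x_3 = (x_2 − 1)/7 = -1/5
  x_3 = -1/5;  a_3 = 4;  x_4 = (x_3 − 4)/7 = -3/5
  x_4 = -3/5;  a_4 = 5;  x_5 = (x_4 − 5)/7 = -4/5
Digits: (6, 2, 1, 4, 5).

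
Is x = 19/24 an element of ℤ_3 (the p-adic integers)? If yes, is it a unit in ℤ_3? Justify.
x ∉ ℤ_3 (v_3(x) = -1 < 0)

ℤ_3 = {x ∈ ℚ_3 : v_3(x) ≥ 0} and ℤ_3^× = {x ∈ ℤ_3 : v_3(x) = 0}. Here v_3(19/24) = v_3(num) − v_3(den) = -1; compare against these criteria.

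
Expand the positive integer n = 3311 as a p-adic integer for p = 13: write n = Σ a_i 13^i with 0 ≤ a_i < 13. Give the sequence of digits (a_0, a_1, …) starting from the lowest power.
(a_0, a_1, …) = (9, 7, 6, 1)

Repeated division by 13 gives the digits low-to-high: 3311 = 9 + 7·13^1 + 6·13^2 + 1·13^3. Digit sequence: (9, 7, 6, 1).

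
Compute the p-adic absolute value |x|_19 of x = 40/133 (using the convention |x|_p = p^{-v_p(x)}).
|40/133|_19 = 19

Step 1 — compute v_19(x) by factoring powers of 19 out of the numerator and denominator: v_19(40/133) = -1. Step 2 — apply |x|_p = p^{-v_p(x)} = 19^{1} = 19.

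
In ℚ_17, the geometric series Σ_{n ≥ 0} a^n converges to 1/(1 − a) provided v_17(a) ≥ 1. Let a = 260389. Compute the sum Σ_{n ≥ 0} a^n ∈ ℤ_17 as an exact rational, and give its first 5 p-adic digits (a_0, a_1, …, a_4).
Σ a^n = 1/(1 − a) = -1/260388;  first 5 digits = (1, 0, 0, 2, 3)

v_17(a) = 3 ≥ 1, so the series converges in ℤ_17 to 1/(1 − a) = 1/(1 − 260389) = -1/260388. Expand this rational in ℤ_17: compute digits iteratively via d_i = x_i mod 17, x_{i+1} = (x_i − d_i)/17. The first 5 digits are (1, 0, 0, 2, 3).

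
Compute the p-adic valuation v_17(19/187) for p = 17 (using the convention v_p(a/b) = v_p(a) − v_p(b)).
v_17(19/187) = -1

Factor powers of 17 from the numerator and denominator of the reduced fraction: 19 = 17^0 · 19 and 187 = 17^1 · 11. Apply v_p(a/b) = v_p(a) − v_p(b): v_17(19/187) = 0 − 1 = -1.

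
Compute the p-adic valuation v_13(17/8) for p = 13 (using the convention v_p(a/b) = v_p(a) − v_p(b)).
v_13(17/8) = 0

Factor powers of 13 from the numerator and denominator of the reduced fraction: 17 = 13^0 · 17 and 8 = 13^0 · 8. Apply v_p(a/b) = v_p(a) − v_p(b): v_13(17/8) = 0 − 0 = 0.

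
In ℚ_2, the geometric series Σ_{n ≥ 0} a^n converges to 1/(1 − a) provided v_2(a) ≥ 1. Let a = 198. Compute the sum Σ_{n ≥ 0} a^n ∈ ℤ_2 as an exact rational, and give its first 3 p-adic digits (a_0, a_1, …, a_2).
Σ a^n = 1/(1 − a) = -1/197;  first 3 digits = (1, 1, 0)

v_2(a) = 1 ≥ 1, so the series converges in ℤ_2 to 1/(1 − a) = 1/(1 − 198) = -1/197. Expand this rational in ℤ_2: compute digits iteratively via d_i = x_i mod 2, x_{i+1} = (x_i − d_i)/2. The first 3 digits are (1, 1, 0).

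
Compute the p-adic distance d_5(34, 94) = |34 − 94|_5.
d_5(34, 94) = 1/5

Step 1 — x − y = 34 − 94 = -60. Step 2 — v_5(-60) = 1 (factor: -60 = −(5^1 · 12); the sign does not affect v_p). Step 3 — |x − y|_5 = 5^{-1} = 1/5.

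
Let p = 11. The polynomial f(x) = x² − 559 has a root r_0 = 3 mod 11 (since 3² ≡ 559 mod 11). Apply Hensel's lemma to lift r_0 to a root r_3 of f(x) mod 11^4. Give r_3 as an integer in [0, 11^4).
r_3 = 4733 (mod 14641)

Hensel's recurrence: r_{i+1} = r_i − f(r_i)·(f′(r_i))^{-1} mod 11^{i+2}, with f′(x) = 2x. Iterate:
  r_0 = 3 (mod 11)
  r_1 = 14 (mod 121)
  r_2 = 740 (mod 1331)
  r_3 = 4733 (mod 14641)
Final: r_3 = 4733, and one checks f(r_3) ≡ 0 mod 11^4.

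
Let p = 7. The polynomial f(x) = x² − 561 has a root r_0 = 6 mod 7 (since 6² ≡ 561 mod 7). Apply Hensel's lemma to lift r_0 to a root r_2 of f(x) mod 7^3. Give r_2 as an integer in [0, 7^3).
r_2 = 160 (mod 343)

Hensel's recurrence: r_{i+1} = r_i − f(r_i)·(f′(r_i))^{-1} mod 7^{i+2}, with f′(x) = 2x. Iterate:
  r_0 = 6 (mod 7)
  r_1 = 13 (mod 49)
  r_2 = 160 (mod 343)
Final: r_2 = 160, and one checks f(r_2) ≡ 0 mod 7^3.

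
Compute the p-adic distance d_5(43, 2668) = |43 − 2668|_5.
d_5(43, 2668) = 1/125

Step 1 — x − y = 43 − 2668 = -2625. Step 2 — v_5(-2625) = 3 (factor: -2625 = −(5^3 · 21); the sign does not affect v_p). Step 3 — |x − y|_5 = 5^{-3} = 1/125.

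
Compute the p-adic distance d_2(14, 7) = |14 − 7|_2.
d_2(14, 7) = 1

Step 1 — x − y = 14 − 7 = 7. Step 2 — v_2(7) = 0 (factor: 7 = (2^0 · 7); the sign does not affect v_p). Step 3 — |x − y|_2 = 2^{0} = 1.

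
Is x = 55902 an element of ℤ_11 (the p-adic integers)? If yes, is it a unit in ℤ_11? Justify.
x ∈ ℤ_11 but not a unit; v_11(x) = 3 > 0

ℤ_11 = {x ∈ ℚ_11 : v_11(x) ≥ 0} and ℤ_11^× = {x ∈ ℤ_11 : v_11(x) = 0}. Here v_11(55902) = v_11(num) − v_11(den) = 3; compare against these criteria.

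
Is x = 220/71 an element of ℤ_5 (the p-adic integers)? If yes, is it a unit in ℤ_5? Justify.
x ∈ ℤ_5 but not a unit; v_5(x) = 1 > 0

ℤ_5 = {x ∈ ℚ_5 : v_5(x) ≥ 0} and ℤ_5^× = {x ∈ ℤ_5 : v_5(x) = 0}. Here v_5(220/71) = v_5(num) − v_5(den) = 1; compare against these criteria.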